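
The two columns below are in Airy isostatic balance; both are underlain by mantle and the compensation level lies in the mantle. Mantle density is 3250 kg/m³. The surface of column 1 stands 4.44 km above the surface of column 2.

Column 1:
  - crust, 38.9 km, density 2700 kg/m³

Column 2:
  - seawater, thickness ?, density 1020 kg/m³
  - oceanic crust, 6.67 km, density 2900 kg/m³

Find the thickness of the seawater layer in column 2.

2.08 km

Take the compensation level at the base of the deeper column (depth z_c below the surface of column 1) and equate Σ ρ_i t_i down to z_c; mantle fills any gap and the z_c terms cancel.
Column 1: 38.9×2700 + (z_c − 38.9)×3250
Column 2: 4.44×0 + x×1020 + 6.67×2900 + (z_c − 4.44 − 6.67 − x)×3250
The z_c×3250 term appears on both sides and cancels. Collect the known terms of each column as K = Σ(ρt)_known − 3250 × (depth of known layers): K_1 = 105030 − 3250×38.9 = −21395; K_2 = 19343 − 3250×(4.44 + 6.67) = −16764.5.
Balance: K_1 = K_2 − x×(3250 − 1020), so x = (K_2 − K_1)/(3250 − 1020) = 4630.5/2230 = 2.08 km.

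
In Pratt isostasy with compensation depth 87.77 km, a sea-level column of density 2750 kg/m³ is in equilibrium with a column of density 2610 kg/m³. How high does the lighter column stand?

ρ_ref D = ρ (D + h) → h = D (ρ_ref − ρ)/ρ.
h = 87.77 km × (2750 − 2610)/2610 = 4.71 km.

4.71 km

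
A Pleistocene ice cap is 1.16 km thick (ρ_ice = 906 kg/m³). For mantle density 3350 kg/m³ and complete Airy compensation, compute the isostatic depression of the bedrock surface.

By Archimedes' principle applied to the lithosphere: the ice load ρ_ice t is balanced by mantle displaced below, ρ_m s.
s = t ρ_ice / ρ_m = 1.16 km × 906/3350 = 0.314 km.

0.314 km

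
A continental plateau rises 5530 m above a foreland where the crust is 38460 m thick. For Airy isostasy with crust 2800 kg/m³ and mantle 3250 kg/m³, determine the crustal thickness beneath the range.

Root depth r = h ρ_c / (ρ_m − ρ_c) = 5530 m × 2800 / 450 = 34410 m.
Total thickness = T + h + r = 38460 m + 5530 m + 34410 m = 78400 m.

78400 m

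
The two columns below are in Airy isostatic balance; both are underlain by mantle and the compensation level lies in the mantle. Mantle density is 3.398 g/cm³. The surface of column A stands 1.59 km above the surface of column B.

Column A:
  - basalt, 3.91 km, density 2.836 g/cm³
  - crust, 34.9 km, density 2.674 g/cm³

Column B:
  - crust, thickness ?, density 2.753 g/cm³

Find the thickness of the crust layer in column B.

Take the compensation level at the base of the deeper column (depth z_c below the surface of column A) and equate Σ ρ_i t_i down to z_c; mantle fills any gap and the z_c terms cancel.
Column A: 3.91×2.836 + 34.9×2.674 + (z_c − 38.81)×3.398
Column B: 1.59×0 + x×2.753 + (z_c − 1.59 − 0 − x)×3.398
The z_c×3.398 term appears on both sides and cancels. Collect the known terms of each column as K = Σ(ρt)_known − 3.398 × (depth of known layers): K_A = 104.41136 − 3.398×38.81 = −27.46502; K_B = 0 − 3.398×(1.59 + 0) = −5.40282.
Balance: K_A = K_B − x×(3.398 − 2.753), so x = (K_B − K_A)/(3.398 − 2.753) = 22.0622/0.645 = 34.2 km.

34.2 km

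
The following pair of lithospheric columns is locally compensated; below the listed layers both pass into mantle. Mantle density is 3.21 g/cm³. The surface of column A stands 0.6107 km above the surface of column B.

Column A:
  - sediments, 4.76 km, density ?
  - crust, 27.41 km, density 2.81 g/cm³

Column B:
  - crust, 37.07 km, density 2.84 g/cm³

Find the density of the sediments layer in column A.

Take the compensation level at the base of the deeper column (depth z_c below the surface of column A) and equate Σ ρ_i t_i down to z_c; mantle fills any gap and the z_c terms cancel.
Column A: 4.76×ρ + 27.41×2.81 + (z_c − 32.17)×3.21
Column B: 0.6107×0 + 37.07×2.84 + (z_c − 0.6107 − 37.07)×3.21
The z_c×3.21 term appears on both sides and cancels. Collect the known terms of each column as K = Σ(ρt)_known − 3.21 × (depth of known layers): K_A = 77.0221 − 3.21×32.17 = −26.2436; K_B = 105.2788 − 3.21×(0.6107 + 37.07) = −15.676247.
Balance: K_A + 4.76×ρ = K_B, so ρ = (K_B − K_A)/4.76 = 10.5674/4.76 = 2.22 g/cm³.

2.22 g/cm³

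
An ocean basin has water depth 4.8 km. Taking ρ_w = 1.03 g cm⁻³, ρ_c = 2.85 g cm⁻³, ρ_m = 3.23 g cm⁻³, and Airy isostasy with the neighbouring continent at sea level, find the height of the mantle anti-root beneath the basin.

23 km

Equating mass per unit area of the two columns: replacing crust with seawater at the top is compensated by replacing crust with mantle at the base: d (ρ_c − ρ_w) = a (ρ_m − ρ_c).
a = d (ρ_c − ρ_w)/(ρ_m − ρ_c) = 4.8 km × 1.82/0.38 = 23 km.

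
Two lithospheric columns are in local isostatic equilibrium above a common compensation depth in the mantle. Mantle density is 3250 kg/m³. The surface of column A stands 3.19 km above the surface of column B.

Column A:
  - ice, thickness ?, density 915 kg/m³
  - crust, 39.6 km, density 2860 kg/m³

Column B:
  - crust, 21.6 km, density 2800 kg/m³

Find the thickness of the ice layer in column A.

Take the compensation level at the base of the deeper column (depth z_c below the surface of column A) and equate Σ ρ_i t_i down to z_c; mantle fills any gap and the z_c terms cancel.
Column A: x×915 + 39.6×2860 + (z_c − 39.6 − x)×3250
Column B: 3.19×0 + 21.6×2800 + (z_c − 3.19 − 21.6)×3250
The z_c×3250 term appears on both sides and cancels. Collect the known terms of each column as K = Σ(ρt)_known − 3250 × (depth of known layers): K_A = 113256 − 3250×39.6 = −15444; K_B = 60480 − 3250×(3.19 + 21.6) = −20087.5.
Balance: K_A − x×(3250 − 915) = K_B, so x = (K_A − K_B)/(3250 − 915) = 4643.5/2335 = 1.99 km.

1.99 km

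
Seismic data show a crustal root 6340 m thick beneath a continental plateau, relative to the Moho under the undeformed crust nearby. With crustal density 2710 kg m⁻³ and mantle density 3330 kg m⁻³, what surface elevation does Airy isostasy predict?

1450 m

For local isostatic compensation: ρ_c h = (ρ_m − ρ_c) r.
h = r (ρ_m − ρ_c) / ρ_c = 6340 m × (3330 − 2710) / 2710 = 1450 m.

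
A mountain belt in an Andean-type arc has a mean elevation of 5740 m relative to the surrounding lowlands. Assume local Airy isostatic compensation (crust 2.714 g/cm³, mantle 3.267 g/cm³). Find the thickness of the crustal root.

28200 m

Balancing pressure at the compensation depth: the weight of the topography is balanced by the buoyancy of the root, ρ_c h = (ρ_m − ρ_c) r.
r = h · ρ_c / (ρ_m − ρ_c) = 5740 m × 2.714 / (3.267 − 2.714) = 28200 m.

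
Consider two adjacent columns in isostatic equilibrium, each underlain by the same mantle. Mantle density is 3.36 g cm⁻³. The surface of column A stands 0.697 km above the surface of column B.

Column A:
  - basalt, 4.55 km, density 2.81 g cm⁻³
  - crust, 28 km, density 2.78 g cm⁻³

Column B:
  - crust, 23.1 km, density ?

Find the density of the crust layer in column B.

2.65 g cm⁻³

Take the compensation level at the base of the deeper column (depth z_c below the surface of column A) and equate Σ ρ_i t_i down to z_c; mantle fills any gap and the z_c terms cancel.
Column A: 4.55×2.81 + 28×2.78 + (z_c − 32.55)×3.36
Column B: 0.697×0 + 23.1×ρ + (z_c − 0.697 − 23.1)×3.36
The z_c×3.36 term appears on both sides and cancels. Collect the known terms of each column as K = Σ(ρt)_known − 3.36 × (depth of known layers): K_A = 90.6255 − 3.36×32.55 = −18.7425; K_B = 0 − 3.36×(0.697 + 23.1) = −79.95792.
Balance: K_A = K_B + 23.1×ρ, so ρ = (K_A − K_B)/23.1 = 61.2154/23.1 = 2.65 g cm⁻³.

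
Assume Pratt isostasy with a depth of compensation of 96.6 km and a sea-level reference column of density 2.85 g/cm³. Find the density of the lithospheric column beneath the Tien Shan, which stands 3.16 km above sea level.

Pratt balance: ρ_ref D = ρ (D + h).
ρ = ρ_ref D/(D + h) = 2.85 × 96.6 km/(96.6 km + 3.16 km) = 2.76 g/cm³.

2.76 g/cm³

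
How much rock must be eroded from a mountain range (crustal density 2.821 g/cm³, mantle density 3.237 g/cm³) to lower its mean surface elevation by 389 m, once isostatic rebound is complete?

3030 m

Net drop Δ = e − u = e − e ρ_c/ρ_m = e (ρ_m − ρ_c)/ρ_m.
e = Δ ρ_m/(ρ_m − ρ_c) = 389 m × 3.237/0.416 = 3030 m.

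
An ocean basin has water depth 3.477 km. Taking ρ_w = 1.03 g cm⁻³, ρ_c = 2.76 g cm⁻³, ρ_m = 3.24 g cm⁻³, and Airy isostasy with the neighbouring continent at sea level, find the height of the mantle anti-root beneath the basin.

12.5 km

In Airy isostatic equilibrium: replacing crust with seawater at the top is compensated by replacing crust with mantle at the base: d (ρ_c − ρ_w) = a (ρ_m − ρ_c).
a = d (ρ_c − ρ_w)/(ρ_m − ρ_c) = 3.477 km × 1.73/0.48 = 12.5 km.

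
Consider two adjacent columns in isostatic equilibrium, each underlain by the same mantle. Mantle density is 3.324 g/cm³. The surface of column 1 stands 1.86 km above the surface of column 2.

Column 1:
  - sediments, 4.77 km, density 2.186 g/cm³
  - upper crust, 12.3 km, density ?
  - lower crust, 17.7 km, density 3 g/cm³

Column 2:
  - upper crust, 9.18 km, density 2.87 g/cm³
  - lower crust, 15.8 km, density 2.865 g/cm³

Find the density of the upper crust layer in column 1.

Take the compensation level at the base of the deeper column (depth z_c below the surface of column 1) and equate Σ ρ_i t_i down to z_c; mantle fills any gap and the z_c terms cancel.
Column 1: 4.77×2.186 + 12.3×ρ + 17.7×3 + (z_c − 34.77)×3.324
Column 2: 1.86×0 + 9.18×2.87 + 15.8×2.865 + (z_c − 1.86 − 24.98)×3.324
The z_c×3.324 term appears on both sides and cancels. Collect the known terms of each column as K = Σ(ρt)_known − 3.324 × (depth of known layers): K_1 = 63.52722 − 3.324×34.77 = −52.04826; K_2 = 71.6136 − 3.324×(1.86 + 24.98) = −17.60256.
Balance: K_1 + 12.3×ρ = K_2, so ρ = (K_2 − K_1)/12.3 = 34.4457/12.3 = 2.8 g/cm³.

2.8 g/cm³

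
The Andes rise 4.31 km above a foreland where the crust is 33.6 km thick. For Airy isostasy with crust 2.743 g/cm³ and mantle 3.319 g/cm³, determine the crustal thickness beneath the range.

Root depth r = h ρ_c / (ρ_m − ρ_c) = 4.31 km × 2.743 / 0.576 = 20.52 km.
Total thickness = T + h + r = 33.6 km + 4.31 km + 20.52 km = 58.4 km.

58.4 km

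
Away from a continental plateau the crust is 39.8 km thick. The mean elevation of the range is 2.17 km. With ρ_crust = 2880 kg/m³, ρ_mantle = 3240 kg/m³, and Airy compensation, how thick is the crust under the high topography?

59.3 km

Root depth r = h ρ_c / (ρ_m − ρ_c) = 2.17 km × 2880 / 360 = 17.36 km.
Total thickness = T + h + r = 39.8 km + 2.17 km + 17.36 km = 59.3 km.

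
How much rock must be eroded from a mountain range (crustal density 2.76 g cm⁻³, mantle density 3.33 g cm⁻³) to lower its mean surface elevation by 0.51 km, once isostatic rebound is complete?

Net drop Δ = e − u = e − e ρ_c/ρ_m = e (ρ_m − ρ_c)/ρ_m.
e = Δ ρ_m/(ρ_m − ρ_c) = 0.51 km × 3.33/0.57 = 2.98 km.

2.98 km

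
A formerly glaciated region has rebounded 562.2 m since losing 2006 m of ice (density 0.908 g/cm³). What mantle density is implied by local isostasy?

ρ_m = ρ_ice t / u = 0.908 × 2006 m/562.2 m = 3.24 g/cm³.

3.24 g/cm³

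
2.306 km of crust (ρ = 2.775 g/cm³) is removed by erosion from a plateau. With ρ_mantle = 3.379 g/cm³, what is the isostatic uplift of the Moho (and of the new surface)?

Unloading: uplift u = e ρ_c/ρ_m = 2.306 km × 2.775/3.379 = 1.89 km.

1.89 km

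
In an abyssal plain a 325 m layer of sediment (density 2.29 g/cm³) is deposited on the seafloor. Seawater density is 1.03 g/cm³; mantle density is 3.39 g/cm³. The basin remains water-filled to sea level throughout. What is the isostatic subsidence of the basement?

174 m

Submarine loading: the sediment displaces seawater, and the subsidence is in turn flooded, so s (ρ_m − ρ_w) = t (ρ_sed − ρ_w).
s = 325 m × (2.29 − 1.03) / (3.39 − 1.03) = 174 m.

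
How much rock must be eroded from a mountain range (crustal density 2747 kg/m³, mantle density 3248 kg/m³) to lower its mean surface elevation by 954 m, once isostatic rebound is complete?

Net drop Δ = e − u = e − e ρ_c/ρ_m = e (ρ_m − ρ_c)/ρ_m.
e = Δ ρ_m/(ρ_m − ρ_c) = 954 m × 3248/501 = 6180 m.

6180 m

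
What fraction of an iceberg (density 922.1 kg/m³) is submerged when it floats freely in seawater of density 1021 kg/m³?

90.3%

Submerged fraction = ρ_obj/ρ_fluid = 922.1/1021 = 90.3%.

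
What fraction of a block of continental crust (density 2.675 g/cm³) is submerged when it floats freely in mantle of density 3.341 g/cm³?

Submerged fraction = ρ_obj/ρ_fluid = 2.675/3.341 = 0.801.

0.801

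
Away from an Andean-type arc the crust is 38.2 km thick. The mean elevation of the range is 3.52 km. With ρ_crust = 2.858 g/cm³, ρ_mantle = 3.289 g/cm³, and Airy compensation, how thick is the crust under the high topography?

65.1 km

Root depth r = h ρ_c / (ρ_m − ρ_c) = 3.52 km × 2.858 / 0.431 = 23.34 km.
Total thickness = T + h + r = 38.2 km + 3.52 km + 23.34 km = 65.1 km.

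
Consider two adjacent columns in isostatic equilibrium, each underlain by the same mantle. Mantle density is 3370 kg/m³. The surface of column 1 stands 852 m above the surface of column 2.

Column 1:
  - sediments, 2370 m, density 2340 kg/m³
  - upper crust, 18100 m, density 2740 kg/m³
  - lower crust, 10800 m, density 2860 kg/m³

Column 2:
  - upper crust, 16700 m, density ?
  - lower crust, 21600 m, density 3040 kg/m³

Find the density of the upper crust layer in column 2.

Take the compensation level at the base of the deeper column (depth z_c below the surface of column 1) and equate Σ ρ_i t_i down to z_c; mantle fills any gap and the z_c terms cancel.
Column 1: 2370×2340 + 18100×2740 + 10800×2860 + (z_c − 31270)×3370
Column 2: 852×0 + 16700×ρ + 21600×3040 + (z_c − 852 − 38300)×3370
The z_c×3370 term appears on both sides and cancels. Collect the known terms of each column as K = Σ(ρt)_known − 3370 × (depth of known layers): K_1 = 86027800 − 3370×31270 = −19352100; K_2 = 65664000 − 3370×(852 + 38300) = −66278240.
Balance: K_1 = K_2 + 16700×ρ, so ρ = (K_1 − K_2)/16700 = 46926100/16700 = 2810 kg/m³.

2810 kg/m³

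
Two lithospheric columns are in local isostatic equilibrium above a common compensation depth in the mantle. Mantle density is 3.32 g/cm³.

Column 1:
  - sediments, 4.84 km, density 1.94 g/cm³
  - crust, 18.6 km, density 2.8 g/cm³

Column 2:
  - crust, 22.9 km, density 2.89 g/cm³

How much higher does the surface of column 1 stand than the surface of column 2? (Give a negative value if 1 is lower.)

1.96 km

For any compensation level in the mantle, the mantle terms cancel and isostasy reduces to e = (Σt_1 − Σt_2) − (Σ(ρt)_1 − Σ(ρt)_2) / ρ_m.
Σt_1 = 23.44 km; Σt_2 = 22.9 km; Σ(ρt)_1 = 61.4696; Σ(ρt)_2 = 66.181 (in km·g/cm³).
e = (23.44 − 22.9) − (61.4696 − 66.181) / 3.32 = 1.96 km.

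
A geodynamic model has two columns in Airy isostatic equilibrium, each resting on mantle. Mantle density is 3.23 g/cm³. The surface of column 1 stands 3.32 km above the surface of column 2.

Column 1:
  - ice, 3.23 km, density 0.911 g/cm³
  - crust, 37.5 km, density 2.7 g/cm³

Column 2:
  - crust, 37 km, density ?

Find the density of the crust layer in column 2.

2.78 g/cm³

Take the compensation level at the base of the deeper column (depth z_c below the surface of column 1) and equate Σ ρ_i t_i down to z_c; mantle fills any gap and the z_c terms cancel.
Column 1: 3.23×0.911 + 37.5×2.7 + (z_c − 40.73)×3.23
Column 2: 3.32×0 + 37×ρ + (z_c − 3.32 − 37)×3.23
The z_c×3.23 term appears on both sides and cancels. Collect the known terms of each column as K = Σ(ρt)_known − 3.23 × (depth of known layers): K_1 = 104.19253 − 3.23×40.73 = −27.36537; K_2 = 0 − 3.23×(3.32 + 37) = −130.2336.
Balance: K_1 = K_2 + 37×ρ, so ρ = (K_1 − K_2)/37 = 102.868/37 = 2.78 g/cm³.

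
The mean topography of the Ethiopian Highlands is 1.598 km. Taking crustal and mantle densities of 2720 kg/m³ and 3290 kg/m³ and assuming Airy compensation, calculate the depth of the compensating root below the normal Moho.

By Archimedes' principle applied to the lithosphere: the weight of the topography is balanced by the buoyancy of the root, ρ_c h = (ρ_m − ρ_c) r.
r = h · ρ_c / (ρ_m − ρ_c) = 1.598 km × 2720 / (3290 − 2720) = 7.63 km.

7.63 km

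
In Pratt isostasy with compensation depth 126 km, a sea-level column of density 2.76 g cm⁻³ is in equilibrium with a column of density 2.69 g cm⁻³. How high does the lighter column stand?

3.28 km

ρ_ref D = ρ (D + h) → h = D (ρ_ref − ρ)/ρ.
h = 126 km × (2.76 − 2.69)/2.69 = 3.28 km.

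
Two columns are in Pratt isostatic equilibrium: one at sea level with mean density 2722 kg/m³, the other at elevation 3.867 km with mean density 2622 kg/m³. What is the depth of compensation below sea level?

101 km

ρ_ref D = ρ (D + h) → D (ρ_ref − ρ) = ρ h.
D = ρ h/(ρ_ref − ρ) = 2622 × 3.867 km/(2722 − 2622) = 101 km.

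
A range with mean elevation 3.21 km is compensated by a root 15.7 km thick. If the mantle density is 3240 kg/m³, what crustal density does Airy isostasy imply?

2690 kg/m³

ρ_c h = (ρ_m − ρ_c) r → ρ_c (h + r) = ρ_m r → ρ_c = ρ_m r / (h + r).
ρ_c = 3240 × 15.7 km / (3.21 km + 15.7 km) = 2690 kg/m³.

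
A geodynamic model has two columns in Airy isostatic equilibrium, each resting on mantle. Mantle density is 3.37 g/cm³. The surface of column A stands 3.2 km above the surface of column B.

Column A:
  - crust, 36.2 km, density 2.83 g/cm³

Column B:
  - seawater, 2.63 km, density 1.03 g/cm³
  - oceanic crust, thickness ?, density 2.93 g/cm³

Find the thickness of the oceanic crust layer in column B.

Take the compensation level at the base of the deeper column (depth z_c below the surface of column A) and equate Σ ρ_i t_i down to z_c; mantle fills any gap and the z_c terms cancel.
Column A: 36.2×2.83 + (z_c − 36.2)×3.37
Column B: 3.2×0 + 2.63×1.03 + x×2.93 + (z_c − 3.2 − 2.63 − x)×3.37
The z_c×3.37 term appears on both sides and cancels. Collect the known terms of each column as K = Σ(ρt)_known − 3.37 × (depth of known layers): K_A = 102.446 − 3.37×36.2 = −19.548; K_B = 2.7089 − 3.37×(3.2 + 2.63) = −16.9382.
Balance: K_A = K_B − x×(3.37 − 2.93), so x = (K_B − K_A)/(3.37 − 2.93) = 2.6098/0.44 = 5.93 km.

5.93 km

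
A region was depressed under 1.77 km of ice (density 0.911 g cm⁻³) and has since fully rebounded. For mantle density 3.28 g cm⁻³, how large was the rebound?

Removing the load lets mantle flow back in; uplift u satisfies ρ_ice t = ρ_m u.
u = t ρ_ice/ρ_m = 1.77 km × 0.911/3.28 = 0.492 km.

0.492 km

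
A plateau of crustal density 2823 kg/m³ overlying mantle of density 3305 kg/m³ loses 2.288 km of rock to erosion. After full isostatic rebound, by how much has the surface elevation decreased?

Rebound u = e ρ_c/ρ_m = 2.288 km × 2823/3305 = 1.954 km.
Net surface drop = e − u = 2.288 km − 1.954 km = e (ρ_m − ρ_c)/ρ_m = 0.334 km.

0.334 km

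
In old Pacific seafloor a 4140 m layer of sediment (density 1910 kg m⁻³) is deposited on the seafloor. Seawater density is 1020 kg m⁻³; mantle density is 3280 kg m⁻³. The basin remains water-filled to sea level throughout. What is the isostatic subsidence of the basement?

Submarine loading: the sediment displaces seawater, and the subsidence is in turn flooded, so s (ρ_m − ρ_w) = t (ρ_sed − ρ_w).
s = 4140 m × (1910 − 1020) / (3280 − 1020) = 1630 m.

1630 m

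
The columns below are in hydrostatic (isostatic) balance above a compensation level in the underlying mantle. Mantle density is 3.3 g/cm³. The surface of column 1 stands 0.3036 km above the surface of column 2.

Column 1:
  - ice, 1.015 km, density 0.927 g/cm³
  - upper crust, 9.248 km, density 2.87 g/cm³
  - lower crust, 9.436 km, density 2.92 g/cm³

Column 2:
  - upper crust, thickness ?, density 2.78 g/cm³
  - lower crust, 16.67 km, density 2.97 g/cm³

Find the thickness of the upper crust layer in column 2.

Take the compensation level at the base of the deeper column (depth z_c below the surface of column 1) and equate Σ ρ_i t_i down to z_c; mantle fills any gap and the z_c terms cancel.
Column 1: 1.015×0.927 + 9.248×2.87 + 9.436×2.92 + (z_c − 19.699)×3.3
Column 2: 0.3036×0 + x×2.78 + 16.67×2.97 + (z_c − 0.3036 − 16.67 − x)×3.3
The z_c×3.3 term appears on both sides and cancels. Collect the known terms of each column as K = Σ(ρt)_known − 3.3 × (depth of known layers): K_1 = 55.035785 − 3.3×19.699 = −9.970915; K_2 = 49.5099 − 3.3×(0.3036 + 16.67) = −6.50298.
Balance: K_1 = K_2 − x×(3.3 − 2.78), so x = (K_2 − K_1)/(3.3 − 2.78) = 3.46794/0.52 = 6.67 km.

6.67 km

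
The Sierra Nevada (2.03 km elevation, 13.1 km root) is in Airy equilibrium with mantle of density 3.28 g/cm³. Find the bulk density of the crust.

ρ_c h = (ρ_m − ρ_c) r → ρ_c (h + r) = ρ_m r → ρ_c = ρ_m r / (h + r).
ρ_c = 3.28 × 13.1 km / (2.03 km + 13.1 km) = 2.84 g/cm³.

2.84 g/cm³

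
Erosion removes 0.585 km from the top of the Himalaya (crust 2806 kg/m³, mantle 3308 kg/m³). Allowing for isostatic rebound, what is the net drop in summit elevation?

0.0888 km

Rebound u = e ρ_c/ρ_m = 0.585 km × 2806/3308 = 0.4962 km.
Net surface drop = e − u = 0.585 km − 0.4962 km = e (ρ_m − ρ_c)/ρ_m = 0.0888 km.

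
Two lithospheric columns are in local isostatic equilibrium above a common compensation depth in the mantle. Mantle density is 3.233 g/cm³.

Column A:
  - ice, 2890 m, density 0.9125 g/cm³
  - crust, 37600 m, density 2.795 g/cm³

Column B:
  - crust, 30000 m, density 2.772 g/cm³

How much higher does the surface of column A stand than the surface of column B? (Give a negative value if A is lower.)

For any compensation level in the mantle, the mantle terms cancel and isostasy reduces to e = (Σt_A − Σt_B) − (Σ(ρt)_A − Σ(ρt)_B) / ρ_m.
Σt_A = 40490 m; Σt_B = 30000 m; Σ(ρt)_A = 107729.125; Σ(ρt)_B = 83160 (in m·g/cm³).
e = (40490 − 30000) − (107729.125 − 83160) / 3.233 = 2890 m.

2890 m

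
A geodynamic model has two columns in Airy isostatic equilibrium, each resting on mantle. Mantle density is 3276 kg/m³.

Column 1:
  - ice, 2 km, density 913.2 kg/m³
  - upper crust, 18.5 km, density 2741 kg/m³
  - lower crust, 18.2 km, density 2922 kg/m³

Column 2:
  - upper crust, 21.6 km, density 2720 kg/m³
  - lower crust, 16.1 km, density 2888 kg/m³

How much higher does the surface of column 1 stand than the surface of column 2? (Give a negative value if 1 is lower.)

0.858 km

For any compensation level in the mantle, the mantle terms cancel and isostasy reduces to e = (Σt_1 − Σt_2) − (Σ(ρt)_1 − Σ(ρt)_2) / ρ_m.
Σt_1 = 38.7 km; Σt_2 = 37.7 km; Σ(ρt)_1 = 105715.3; Σ(ρt)_2 = 105248.8 (in km·kg/m³).
e = (38.7 − 37.7) − (105715.3 − 105248.8) / 3276 = 0.858 km.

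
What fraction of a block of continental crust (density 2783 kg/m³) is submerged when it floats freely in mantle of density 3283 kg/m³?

Submerged fraction = ρ_obj/ρ_fluid = 2783/3283 = 84.8%.

84.8%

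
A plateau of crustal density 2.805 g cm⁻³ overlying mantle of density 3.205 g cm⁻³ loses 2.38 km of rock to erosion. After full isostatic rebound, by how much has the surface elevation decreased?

Rebound u = e ρ_c/ρ_m = 2.38 km × 2.805/3.205 = 2.083 km.
Net surface drop = e − u = 2.38 km − 2.083 km = e (ρ_m − ρ_c)/ρ_m = 0.297 km.

0.297 km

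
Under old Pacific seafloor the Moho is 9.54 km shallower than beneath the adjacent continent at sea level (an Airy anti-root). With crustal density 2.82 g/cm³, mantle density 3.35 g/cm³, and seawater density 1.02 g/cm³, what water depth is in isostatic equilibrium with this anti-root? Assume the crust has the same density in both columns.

2.81 km

Replacing a thickness d of crust by seawater at the top must be balanced by replacing crust with mantle at the base: d (ρ_c − ρ_w) = a (ρ_m − ρ_c).
d = a (ρ_m − ρ_c)/(ρ_c − ρ_w) = 9.54 km × 0.53/1.8 = 2.81 km.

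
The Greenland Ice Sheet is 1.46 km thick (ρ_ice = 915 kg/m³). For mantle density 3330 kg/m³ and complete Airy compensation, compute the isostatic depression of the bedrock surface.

For local isostatic compensation: the ice load ρ_ice t is balanced by mantle displaced below, ρ_m s.
s = t ρ_ice / ρ_m = 1.46 km × 915/3330 = 0.401 km.

0.401 km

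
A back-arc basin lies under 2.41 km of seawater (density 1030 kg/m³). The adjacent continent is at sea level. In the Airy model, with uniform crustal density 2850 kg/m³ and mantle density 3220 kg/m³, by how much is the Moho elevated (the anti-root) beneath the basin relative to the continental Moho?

11.9 km

By Archimedes' principle applied to the lithosphere: replacing crust with seawater at the top is compensated by replacing crust with mantle at the base: d (ρ_c − ρ_w) = a (ρ_m − ρ_c).
a = d (ρ_c − ρ_w)/(ρ_m − ρ_c) = 2.41 km × 1820/370 = 11.9 km.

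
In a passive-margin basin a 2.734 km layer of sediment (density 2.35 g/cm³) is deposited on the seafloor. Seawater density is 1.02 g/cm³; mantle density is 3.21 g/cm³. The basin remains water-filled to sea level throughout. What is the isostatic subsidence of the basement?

Submarine loading: the sediment displaces seawater, and the subsidence is in turn flooded, so s (ρ_m − ρ_w) = t (ρ_sed − ρ_w).
s = 2.734 km × (2.35 − 1.02) / (3.21 − 1.02) = 1.66 km.

1.66 km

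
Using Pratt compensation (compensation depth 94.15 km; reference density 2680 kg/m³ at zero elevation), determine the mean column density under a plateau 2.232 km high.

Pratt balance: ρ_ref D = ρ (D + h).
ρ = ρ_ref D/(D + h) = 2680 × 94.15 km/(94.15 km + 2.232 km) = 2620 kg/m³.

2620 kg/m³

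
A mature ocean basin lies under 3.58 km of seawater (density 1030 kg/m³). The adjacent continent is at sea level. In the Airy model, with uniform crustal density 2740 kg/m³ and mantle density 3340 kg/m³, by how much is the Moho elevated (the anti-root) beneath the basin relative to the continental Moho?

10.2 km

For local isostatic compensation: replacing crust with seawater at the top is compensated by replacing crust with mantle at the base: d (ρ_c − ρ_w) = a (ρ_m − ρ_c).
a = d (ρ_c − ρ_w)/(ρ_m − ρ_c) = 3.58 km × 1710/600 = 10.2 km.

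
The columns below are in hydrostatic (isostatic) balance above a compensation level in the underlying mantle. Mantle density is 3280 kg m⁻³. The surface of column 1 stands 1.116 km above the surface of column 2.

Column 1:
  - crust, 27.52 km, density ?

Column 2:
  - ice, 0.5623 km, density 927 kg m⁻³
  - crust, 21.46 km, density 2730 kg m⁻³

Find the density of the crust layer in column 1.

2670 kg m⁻³

Take the compensation level at the base of the deeper column (depth z_c below the surface of column 1) and equate Σ ρ_i t_i down to z_c; mantle fills any gap and the z_c terms cancel.
Column 1: 27.52×ρ + (z_c − 27.52)×3280
Column 2: 1.116×0 + 0.5623×927 + 21.46×2730 + (z_c − 1.116 − 22.0223)×3280
The z_c×3280 term appears on both sides and cancels. Collect the known terms of each column as K = Σ(ρt)_known − 3280 × (depth of known layers): K_1 = 0 − 3280×27.52 = −90265.6; K_2 = 59107.0521 − 3280×(1.116 + 22.0223) = −16786.5719.
Balance: K_1 + 27.52×ρ = K_2, so ρ = (K_2 − K_1)/27.52 = 73479/27.52 = 2670 kg m⁻³.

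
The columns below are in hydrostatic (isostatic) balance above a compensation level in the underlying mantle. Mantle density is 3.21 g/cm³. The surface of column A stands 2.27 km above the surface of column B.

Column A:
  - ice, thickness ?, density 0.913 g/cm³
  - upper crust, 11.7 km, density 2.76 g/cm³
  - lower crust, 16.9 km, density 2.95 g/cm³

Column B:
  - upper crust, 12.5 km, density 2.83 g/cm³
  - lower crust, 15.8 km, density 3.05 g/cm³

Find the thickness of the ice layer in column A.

2.14 km

Take the compensation level at the base of the deeper column (depth z_c below the surface of column A) and equate Σ ρ_i t_i down to z_c; mantle fills any gap and the z_c terms cancel.
Column A: x×0.913 + 11.7×2.76 + 16.9×2.95 + (z_c − 28.6 − x)×3.21
Column B: 2.27×0 + 12.5×2.83 + 15.8×3.05 + (z_c − 2.27 − 28.3)×3.21
The z_c×3.21 term appears on both sides and cancels. Collect the known terms of each column as K = Σ(ρt)_known − 3.21 × (depth of known layers): K_A = 82.147 − 3.21×28.6 = −9.659; K_B = 83.565 − 3.21×(2.27 + 28.3) = −14.5647.
Balance: K_A − x×(3.21 − 0.913) = K_B, so x = (K_A − K_B)/(3.21 − 0.913) = 4.9057/2.297 = 2.14 km.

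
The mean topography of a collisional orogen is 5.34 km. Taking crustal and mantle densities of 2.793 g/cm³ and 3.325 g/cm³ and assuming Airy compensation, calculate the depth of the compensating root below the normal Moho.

Isostatic balance requires: the weight of the topography is balanced by the buoyancy of the root, ρ_c h = (ρ_m − ρ_c) r.
r = h · ρ_c / (ρ_m − ρ_c) = 5.34 km × 2.793 / (3.325 − 2.793) = 28 km.

28 km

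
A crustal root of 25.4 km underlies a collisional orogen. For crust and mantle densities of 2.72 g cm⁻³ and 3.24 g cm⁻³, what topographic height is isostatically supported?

Balancing pressure at the compensation depth: ρ_c h = (ρ_m − ρ_c) r.
h = r (ρ_m − ρ_c) / ρ_c = 25.4 km × (3.24 − 2.72) / 2.72 = 4.86 km.

4.86 km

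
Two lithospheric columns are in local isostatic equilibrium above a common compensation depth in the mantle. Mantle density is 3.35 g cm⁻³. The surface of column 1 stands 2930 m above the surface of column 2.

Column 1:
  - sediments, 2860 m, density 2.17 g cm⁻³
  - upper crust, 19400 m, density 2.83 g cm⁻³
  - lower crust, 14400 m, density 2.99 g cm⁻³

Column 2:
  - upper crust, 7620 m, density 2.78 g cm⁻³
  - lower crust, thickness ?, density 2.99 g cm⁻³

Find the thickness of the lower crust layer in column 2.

12500 m

Take the compensation level at the base of the deeper column (depth z_c below the surface of column 1) and equate Σ ρ_i t_i down to z_c; mantle fills any gap and the z_c terms cancel.
Column 1: 2860×2.17 + 19400×2.83 + 14400×2.99 + (z_c − 36660)×3.35
Column 2: 2930×0 + 7620×2.78 + x×2.99 + (z_c − 2930 − 7620 − x)×3.35
The z_c×3.35 term appears on both sides and cancels. Collect the known terms of each column as K = Σ(ρt)_known − 3.35 × (depth of known layers): K_1 = 104164.2 − 3.35×36660 = −18646.8; K_2 = 21183.6 − 3.35×(2930 + 7620) = −14158.9.
Balance: K_1 = K_2 − x×(3.35 − 2.99), so x = (K_2 − K_1)/(3.35 − 2.99) = 4487.9/0.36 = 12500 m.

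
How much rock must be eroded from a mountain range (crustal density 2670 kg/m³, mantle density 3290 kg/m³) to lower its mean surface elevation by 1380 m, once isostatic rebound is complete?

Net drop Δ = e − u = e − e ρ_c/ρ_m = e (ρ_m − ρ_c)/ρ_m.
e = Δ ρ_m/(ρ_m − ρ_c) = 1380 m × 3290/620 = 7320 m.

7320 m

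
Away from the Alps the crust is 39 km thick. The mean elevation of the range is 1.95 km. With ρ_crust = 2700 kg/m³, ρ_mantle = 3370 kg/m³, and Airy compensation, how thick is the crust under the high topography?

Root depth r = h ρ_c / (ρ_m − ρ_c) = 1.95 km × 2700 / 670 = 7.858 km.
Total thickness = T + h + r = 39 km + 1.95 km + 7.858 km = 48.8 km.

48.8 km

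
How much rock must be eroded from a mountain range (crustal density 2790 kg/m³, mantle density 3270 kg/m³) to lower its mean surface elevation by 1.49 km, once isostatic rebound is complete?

10.2 km

Net drop Δ = e − u = e − e ρ_c/ρ_m = e (ρ_m − ρ_c)/ρ_m.
e = Δ ρ_m/(ρ_m − ρ_c) = 1.49 km × 3270/480 = 10.2 km.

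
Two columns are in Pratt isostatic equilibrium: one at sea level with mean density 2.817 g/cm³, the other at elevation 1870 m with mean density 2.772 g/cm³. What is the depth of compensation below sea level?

ρ_ref D = ρ (D + h) → D (ρ_ref − ρ) = ρ h.
D = ρ h/(ρ_ref − ρ) = 2.772 × 1870 m/(2.817 − 2.772) = 115000 m.

115000 m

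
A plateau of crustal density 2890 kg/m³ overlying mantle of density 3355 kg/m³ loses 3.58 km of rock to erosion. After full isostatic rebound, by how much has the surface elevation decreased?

0.496 km

Rebound u = e ρ_c/ρ_m = 3.58 km × 2890/3355 = 3.084 km.
Net surface drop = e − u = 3.58 km − 3.084 km = e (ρ_m − ρ_c)/ρ_m = 0.496 km.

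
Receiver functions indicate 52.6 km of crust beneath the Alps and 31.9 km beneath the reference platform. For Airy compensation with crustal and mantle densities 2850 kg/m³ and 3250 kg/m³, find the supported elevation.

Excess crust Δ = 52.6 km − 31.9 km = 20.7 km, split between elevation h and root r with h + r = Δ.
Airy balance ρ_c h = (ρ_m − ρ_c) r gives r = h ρ_c/(ρ_m − ρ_c), so h (1 + ρ_c/(ρ_m − ρ_c)) = Δ, i.e. h = Δ (ρ_m − ρ_c)/ρ_m.
h = 20.7 km × 400/3250 = 2.55 km.

2.55 km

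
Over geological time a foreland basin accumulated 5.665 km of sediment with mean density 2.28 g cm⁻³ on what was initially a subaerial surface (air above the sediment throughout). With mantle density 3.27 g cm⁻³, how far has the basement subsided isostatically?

Subaerial load: s = t ρ_sed / ρ_m = 5.665 km × 2.28/3.27 = 3.95 km.

3.95 km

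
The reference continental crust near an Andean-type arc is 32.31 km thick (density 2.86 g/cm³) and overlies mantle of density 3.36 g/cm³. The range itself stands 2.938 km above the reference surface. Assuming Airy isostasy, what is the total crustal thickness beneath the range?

52.1 km

Root depth r = h ρ_c / (ρ_m − ρ_c) = 2.938 km × 2.86 / 0.5 = 16.81 km.
Total thickness = T + h + r = 32.31 km + 2.938 km + 16.81 km = 52.1 km.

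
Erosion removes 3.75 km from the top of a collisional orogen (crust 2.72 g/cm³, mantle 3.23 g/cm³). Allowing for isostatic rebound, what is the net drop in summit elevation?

Rebound u = e ρ_c/ρ_m = 3.75 km × 2.72/3.23 = 3.158 km.
Net surface drop = e − u = 3.75 km − 3.158 km = e (ρ_m − ρ_c)/ρ_m = 0.592 km.

0.592 km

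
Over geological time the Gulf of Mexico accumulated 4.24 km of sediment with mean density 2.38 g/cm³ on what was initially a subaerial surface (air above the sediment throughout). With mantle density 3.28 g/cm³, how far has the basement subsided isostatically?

Subaerial load: s = t ρ_sed / ρ_m = 4.24 km × 2.38/3.28 = 3.08 km.

3.08 km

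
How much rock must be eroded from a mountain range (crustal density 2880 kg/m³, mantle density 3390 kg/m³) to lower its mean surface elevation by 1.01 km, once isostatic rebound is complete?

Net drop Δ = e − u = e − e ρ_c/ρ_m = e (ρ_m − ρ_c)/ρ_m.
e = Δ ρ_m/(ρ_m − ρ_c) = 1.01 km × 3390/510 = 6.71 km.

6.71 km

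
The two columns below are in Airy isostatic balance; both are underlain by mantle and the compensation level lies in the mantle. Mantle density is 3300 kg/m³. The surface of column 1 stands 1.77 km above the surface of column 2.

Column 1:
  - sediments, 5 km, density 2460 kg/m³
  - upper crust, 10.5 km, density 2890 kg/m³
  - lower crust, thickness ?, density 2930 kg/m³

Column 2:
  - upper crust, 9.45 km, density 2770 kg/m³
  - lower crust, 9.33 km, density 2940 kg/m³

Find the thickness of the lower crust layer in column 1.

15.4 km

Take the compensation level at the base of the deeper column (depth z_c below the surface of column 1) and equate Σ ρ_i t_i down to z_c; mantle fills any gap and the z_c terms cancel.
Column 1: 5×2460 + 10.5×2890 + x×2930 + (z_c − 15.5 − x)×3300
Column 2: 1.77×0 + 9.45×2770 + 9.33×2940 + (z_c − 1.77 − 18.78)×3300
The z_c×3300 term appears on both sides and cancels. Collect the known terms of each column as K = Σ(ρt)_known − 3300 × (depth of known layers): K_1 = 42645 − 3300×15.5 = −8505; K_2 = 53606.7 − 3300×(1.77 + 18.78) = −14208.3.
Balance: K_1 − x×(3300 − 2930) = K_2, so x = (K_1 − K_2)/(3300 − 2930) = 5703.3/370 = 15.4 km.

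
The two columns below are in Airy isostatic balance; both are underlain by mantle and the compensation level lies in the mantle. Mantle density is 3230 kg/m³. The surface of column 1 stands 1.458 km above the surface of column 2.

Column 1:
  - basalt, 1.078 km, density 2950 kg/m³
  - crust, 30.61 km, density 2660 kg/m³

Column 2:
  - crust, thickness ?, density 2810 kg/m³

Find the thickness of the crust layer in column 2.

31 km

Take the compensation level at the base of the deeper column (depth z_c below the surface of column 1) and equate Σ ρ_i t_i down to z_c; mantle fills any gap and the z_c terms cancel.
Column 1: 1.078×2950 + 30.61×2660 + (z_c − 31.688)×3230
Column 2: 1.458×0 + x×2810 + (z_c − 1.458 − 0 − x)×3230
The z_c×3230 term appears on both sides and cancels. Collect the known terms of each column as K = Σ(ρt)_known − 3230 × (depth of known layers): K_1 = 84602.7 − 3230×31.688 = −17749.54; K_2 = 0 − 3230×(1.458 + 0) = −4709.34.
Balance: K_1 = K_2 − x×(3230 − 2810), so x = (K_2 − K_1)/(3230 − 2810) = 13040.2/420 = 31 km.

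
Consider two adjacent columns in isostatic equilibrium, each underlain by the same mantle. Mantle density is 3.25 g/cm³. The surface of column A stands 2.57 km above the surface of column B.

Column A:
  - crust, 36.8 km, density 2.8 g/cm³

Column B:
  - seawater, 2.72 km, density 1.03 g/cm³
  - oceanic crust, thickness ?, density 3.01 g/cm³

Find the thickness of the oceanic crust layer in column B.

Take the compensation level at the base of the deeper column (depth z_c below the surface of column A) and equate Σ ρ_i t_i down to z_c; mantle fills any gap and the z_c terms cancel.
Column A: 36.8×2.8 + (z_c − 36.8)×3.25
Column B: 2.57×0 + 2.72×1.03 + x×3.01 + (z_c − 2.57 − 2.72 − x)×3.25
The z_c×3.25 term appears on both sides and cancels. Collect the known terms of each column as K = Σ(ρt)_known − 3.25 × (depth of known layers): K_A = 103.04 − 3.25×36.8 = −16.56; K_B = 2.8016 − 3.25×(2.57 + 2.72) = −14.3909.
Balance: K_A = K_B − x×(3.25 − 3.01), so x = (K_B − K_A)/(3.25 − 3.01) = 2.1691/0.24 = 9.04 km.

9.04 km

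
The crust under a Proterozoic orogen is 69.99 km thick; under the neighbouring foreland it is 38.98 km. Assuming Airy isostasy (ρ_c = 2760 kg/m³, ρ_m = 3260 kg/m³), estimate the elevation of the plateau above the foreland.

Excess crust Δ = 69.99 km − 38.98 km = 31.01 km, split between elevation h and root r with h + r = Δ.
Airy balance ρ_c h = (ρ_m − ρ_c) r gives r = h ρ_c/(ρ_m − ρ_c), so h (1 + ρ_c/(ρ_m − ρ_c)) = Δ, i.e. h = Δ (ρ_m − ρ_c)/ρ_m.
h = 31.01 km × 500/3260 = 4.76 km.

4.76 km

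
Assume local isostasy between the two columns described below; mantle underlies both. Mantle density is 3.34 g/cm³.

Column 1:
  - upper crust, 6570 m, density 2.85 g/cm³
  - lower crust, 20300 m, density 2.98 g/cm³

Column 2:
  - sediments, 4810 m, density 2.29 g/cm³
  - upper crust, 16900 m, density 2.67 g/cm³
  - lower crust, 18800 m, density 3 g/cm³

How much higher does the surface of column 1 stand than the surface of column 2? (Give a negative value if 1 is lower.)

For any compensation level in the mantle, the mantle terms cancel and isostasy reduces to e = (Σt_1 − Σt_2) − (Σ(ρt)_1 − Σ(ρt)_2) / ρ_m.
Σt_1 = 26870 m; Σt_2 = 40510 m; Σ(ρt)_1 = 79218.5; Σ(ρt)_2 = 112537.9 (in m·g/cm³).
e = (26870 − 40510) − (79218.5 − 112537.9) / 3.34 = −3660 m.

−3660 m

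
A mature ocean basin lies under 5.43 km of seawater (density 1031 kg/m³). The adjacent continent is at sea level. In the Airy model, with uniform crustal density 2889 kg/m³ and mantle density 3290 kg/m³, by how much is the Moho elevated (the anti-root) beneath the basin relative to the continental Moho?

Balancing pressure at the compensation depth: replacing crust with seawater at the top is compensated by replacing crust with mantle at the base: d (ρ_c − ρ_w) = a (ρ_m − ρ_c).
a = d (ρ_c − ρ_w)/(ρ_m − ρ_c) = 5.43 km × 1858/401 = 25.2 km.

25.2 km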